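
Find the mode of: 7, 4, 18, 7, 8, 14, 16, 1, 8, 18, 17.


Frequencies: 1:1, 4:1, 7:2, 8:2, 14:1, 16:1, 17:1, 18:2
Max frequency = 2
Mode = 7, 8, 18

Mode = 7, 8, 18


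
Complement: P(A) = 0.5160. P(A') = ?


P(not A) = 1 - 0.5160 = 0.4840

P(not A) = 0.4840


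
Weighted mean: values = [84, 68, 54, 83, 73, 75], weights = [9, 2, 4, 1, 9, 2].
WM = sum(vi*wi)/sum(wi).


Numerator = 84*9 + 68*2 + 54*4 + 83*1 + 73*9 + 75*2 = 1998
Denominator = 9 + 2 + 4 + 1 + 9 + 2 = 27
WM = 1998/27 = 74.0000

WM = 74.0000


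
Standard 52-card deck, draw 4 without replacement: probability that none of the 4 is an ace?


P(no aces) = (48/52) × (47/51) × (46/50) × (45/49)
= 0.7187

P = 0.7187


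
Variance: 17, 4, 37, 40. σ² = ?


Mean = 24.5000
Squared deviations: 56.2500, 420.2500, 156.2500, 240.2500
Sum = 873.0000
Variance = 873.0000/4 = 218.2500

Variance = 218.2500


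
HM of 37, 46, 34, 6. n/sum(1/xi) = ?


Sum of reciprocals = 1/37 + 1/46 + 1/34 + 1/6 = 0.244845
HM = 4/0.244845 = 16.3369

HM = 16.3369


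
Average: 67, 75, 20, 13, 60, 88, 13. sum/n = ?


Sum = 67 + 75 + 20 + 13 + 60 + 88 + 13 = 336
n = 7
Mean = 336/7 = 48.0000

Mean = 48.0000


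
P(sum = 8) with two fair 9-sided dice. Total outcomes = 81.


Total outcomes = 9×9 = 81
Favorable (sum = 8): 7
P = 7/81 = 0.0864

P = 0.0864


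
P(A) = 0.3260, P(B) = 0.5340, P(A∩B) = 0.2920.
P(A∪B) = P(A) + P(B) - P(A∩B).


P(A∪B) = 0.3260 + 0.5340 - 0.2920
= 0.8600 - 0.2920
= 0.5680

P(A∪B) = 0.5680


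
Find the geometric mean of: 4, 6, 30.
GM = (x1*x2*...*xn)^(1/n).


Product = 4 × 6 × 30 = 720
GM = 720^(1/3) = 8.9628

GM = 8.9628


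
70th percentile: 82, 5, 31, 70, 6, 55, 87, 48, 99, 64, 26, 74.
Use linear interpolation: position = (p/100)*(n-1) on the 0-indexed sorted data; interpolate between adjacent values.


Sorted: 5, 6, 26, 31, 48, 55, 64, 70, 74, 82, 87, 99
n = 12
Index = 70/100 * 11 = 7.7000
Lower = data[7] = 70, Upper = data[8] = 74
P70 = 70 + 0.7000*(4) = 72.8000

P70 = 72.8000


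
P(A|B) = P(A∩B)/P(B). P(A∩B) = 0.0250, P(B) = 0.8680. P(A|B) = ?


P(A|B) = 0.0250/0.8680 = 0.0288

P(A|B) = 0.0288


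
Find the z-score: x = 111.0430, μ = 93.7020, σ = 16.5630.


z = (111.0430 - 93.7020)/16.5630
= 17.3410/16.5630
= 1.0470

z = 1.0470


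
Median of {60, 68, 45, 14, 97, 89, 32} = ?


Sorted: 14, 32, 45, 60, 68, 89, 97
n = 7 (odd)
Middle value = 60

Median = 60


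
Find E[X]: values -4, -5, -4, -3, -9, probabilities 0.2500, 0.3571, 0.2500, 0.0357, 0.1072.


E[X] = -4*0.2500 - 5*0.3571 - 4*0.2500 - 3*0.0357 - 9*0.1072
= -1.0000 - 1.7855 - 1.0000 - 0.1071 - 0.9648
= -4.8574

E[X] = -4.8574


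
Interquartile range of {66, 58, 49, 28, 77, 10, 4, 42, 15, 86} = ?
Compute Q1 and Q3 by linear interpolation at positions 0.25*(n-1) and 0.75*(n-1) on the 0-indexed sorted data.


Sorted: 4, 10, 15, 28, 42, 49, 58, 66, 77, 86
Q1 (25th %ile) = 18.2500
Q3 (75th %ile) = 64.0000
IQR = 64.0000 - 18.2500 = 45.7500

IQR = 45.7500


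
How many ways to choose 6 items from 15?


C(15,6) = 15!/(6! × 9!)
= 1307674368000/(720 × 362880)
= 5005

C(15,6) = 5005


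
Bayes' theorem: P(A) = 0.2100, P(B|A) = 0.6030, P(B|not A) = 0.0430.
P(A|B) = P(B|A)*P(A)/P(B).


P(B) = P(B|A)*P(A) + P(B|A')*P(A')
= 0.6030*0.2100 + 0.0430*0.7900
= 0.126630 + 0.033970 = 0.160600
P(A|B) = 0.126630/0.160600 = 0.7885

P(A|B) = 0.7885


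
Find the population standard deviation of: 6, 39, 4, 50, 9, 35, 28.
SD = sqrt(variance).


Mean = 24.4286
Variance = 283.6735
SD = sqrt(283.6735) = 16.8426

SD = 16.8426


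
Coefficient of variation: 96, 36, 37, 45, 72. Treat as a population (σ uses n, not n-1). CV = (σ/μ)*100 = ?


Mean = 57.2000
SD = 23.3701
CV = (23.3701/57.2000)*100 = 40.8568%

CV = 40.8568%


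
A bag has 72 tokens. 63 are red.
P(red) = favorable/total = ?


P = 63/72 = 0.8750

P = 0.8750


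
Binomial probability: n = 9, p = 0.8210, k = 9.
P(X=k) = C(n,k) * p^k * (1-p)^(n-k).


C(9,9) = 1
p^9 = 0.169468
(1-p)^0 = 1.000000
P = 1 * 0.169468 * 1.000000 = 0.1695

P(X=9) = 0.1695


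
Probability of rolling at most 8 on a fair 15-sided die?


Favorable outcomes (roll ≤ 8): 8
Total outcomes = 15
P = 8/15 = 0.5333

P = 0.5333


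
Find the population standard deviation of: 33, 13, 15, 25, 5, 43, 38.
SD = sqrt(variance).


Mean = 24.5714
Variance = 171.3878
SD = sqrt(171.3878) = 13.0915

SD = 13.0915


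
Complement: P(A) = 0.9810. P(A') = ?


P(not A) = 1 - 0.9810 = 0.0190

P(not A) = 0.0190


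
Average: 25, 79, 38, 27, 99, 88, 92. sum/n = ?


Sum = 25 + 79 + 38 + 27 + 99 + 88 + 92 = 448
n = 7
Mean = 448/7 = 64.0000

Mean = 64.0000


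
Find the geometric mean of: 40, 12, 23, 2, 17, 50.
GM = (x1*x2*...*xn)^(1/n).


Product = 40 × 12 × 23 × 2 × 17 × 50 = 18768000
GM = 18768000^(1/6) = 16.3018

GM = 16.3018


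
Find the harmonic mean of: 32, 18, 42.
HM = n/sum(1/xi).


Sum of reciprocals = 1/32 + 1/18 + 1/42 = 0.110615
HM = 3/0.110615 = 27.1211

HM = 27.1211


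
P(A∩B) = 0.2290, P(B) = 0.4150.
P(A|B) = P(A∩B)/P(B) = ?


P(A|B) = 0.2290/0.4150 = 0.5518

P(A|B) = 0.5518


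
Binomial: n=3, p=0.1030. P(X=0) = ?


C(3,0) = 1
p^0 = 1.000000
(1-p)^3 = 0.721734
P = 1 * 1.000000 * 0.721734 = 0.7217

P(X=0) = 0.7217


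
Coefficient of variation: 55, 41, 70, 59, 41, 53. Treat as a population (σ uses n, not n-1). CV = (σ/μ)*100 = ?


Mean = 53.1667
SD = 10.1393
CV = (10.1393/53.1667)*100 = 19.0708%

CV = 19.0708%


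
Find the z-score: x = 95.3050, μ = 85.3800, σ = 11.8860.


z = (95.3050 - 85.3800)/11.8860
= 9.9250/11.8860
= 0.8350

z = 0.8350


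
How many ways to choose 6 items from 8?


C(8,6) = 8!/(6! × 2!)
= 40320/(720 × 2)
= 28

C(8,6) = 28


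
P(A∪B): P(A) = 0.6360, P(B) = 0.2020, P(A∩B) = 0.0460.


P(A∪B) = 0.6360 + 0.2020 - 0.0460
= 0.8380 - 0.0460
= 0.7920

P(A∪B) = 0.7920


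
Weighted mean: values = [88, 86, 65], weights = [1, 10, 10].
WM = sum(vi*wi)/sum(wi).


Numerator = 88*1 + 86*10 + 65*10 = 1598
Denominator = 1 + 10 + 10 = 21
WM = 1598/21 = 76.0952

WM = 76.0952


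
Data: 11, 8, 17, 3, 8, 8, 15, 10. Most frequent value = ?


Frequencies: 3:1, 8:3, 10:1, 11:1, 15:1, 17:1
Max frequency = 3
Mode = 8

Mode = 8


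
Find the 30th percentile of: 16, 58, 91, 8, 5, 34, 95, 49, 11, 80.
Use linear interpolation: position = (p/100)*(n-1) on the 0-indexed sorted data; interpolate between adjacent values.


Sorted: 5, 8, 11, 16, 34, 49, 58, 80, 91, 95
n = 10
Index = 30/100 * 9 = 2.7000
Lower = data[2] = 11, Upper = data[3] = 16
P30 = 11 + 0.7000*(5) = 14.5000

P30 = 14.5000


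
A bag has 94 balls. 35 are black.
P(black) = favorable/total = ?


P = 35/94 = 0.3723

P = 0.3723


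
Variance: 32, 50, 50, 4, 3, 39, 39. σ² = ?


Mean = 31.0000
Squared deviations: 1.0000, 361.0000, 361.0000, 729.0000, 784.0000, 64.0000, 64.0000
Sum = 2364.0000
Variance = 2364.0000/7 = 337.7143

Variance = 337.7143


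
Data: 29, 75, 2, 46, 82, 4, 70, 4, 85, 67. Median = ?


Sorted: 2, 4, 4, 29, 46, 67, 70, 75, 82, 85
n = 10 (even)
Middle values: 46 and 67
Median = (46+67)/2 = 56.5000

Median = 56.5000


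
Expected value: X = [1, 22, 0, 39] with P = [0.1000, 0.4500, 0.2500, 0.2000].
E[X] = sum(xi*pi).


E[X] = 1*0.1000 + 22*0.4500 + 0*0.2500 + 39*0.2000
= 0.1000 + 9.9000 + 0 + 7.8000
= 17.8000

E[X] = 17.8000


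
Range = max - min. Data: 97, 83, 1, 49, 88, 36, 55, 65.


Max = 97, Min = 1
Range = 97 - 1 = 96

Range = 96


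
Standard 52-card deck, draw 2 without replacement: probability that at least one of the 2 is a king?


P(at least one) = 1 - P(none)
P(none) = (48/52) × (47/51) = 0.850679
P(at least one) = 1 - 0.850679 = 0.1493

P = 0.1493


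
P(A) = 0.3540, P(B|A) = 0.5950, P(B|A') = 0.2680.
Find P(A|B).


P(B) = P(B|A)*P(A) + P(B|A')*P(A')
= 0.5950*0.3540 + 0.2680*0.6460
= 0.210630 + 0.173128 = 0.383758
P(A|B) = 0.210630/0.383758 = 0.5489

P(A|B) = 0.5489


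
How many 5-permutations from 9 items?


P(9,5) = 9!/4!
= 362880/24
= 15120

P(9,5) = 15120


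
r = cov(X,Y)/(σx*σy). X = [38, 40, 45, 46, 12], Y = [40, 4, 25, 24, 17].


Mean X = 36.2000, Mean Y = 22.0000
SD X = 12.464349, SD Y = 11.713240
Cov = 26.200000
r = 26.200000/(12.464349*11.713240) = 0.1795

r = 0.1795


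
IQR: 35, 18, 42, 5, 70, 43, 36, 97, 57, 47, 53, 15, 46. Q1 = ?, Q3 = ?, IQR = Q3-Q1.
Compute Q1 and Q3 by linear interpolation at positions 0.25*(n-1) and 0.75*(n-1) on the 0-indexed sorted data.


Sorted: 5, 15, 18, 35, 36, 42, 43, 46, 47, 53, 57, 70, 97
Q1 (25th %ile) = 35.0000
Q3 (75th %ile) = 53.0000
IQR = 53.0000 - 35.0000 = 18.0000

IQR = 18.0000


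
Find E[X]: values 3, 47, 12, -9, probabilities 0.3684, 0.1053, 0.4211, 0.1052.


E[X] = 3*0.3684 + 47*0.1053 + 12*0.4211 - 9*0.1052
= 1.1052 + 4.9491 + 5.0532 - 0.9468
= 10.1607

E[X] = 10.1607


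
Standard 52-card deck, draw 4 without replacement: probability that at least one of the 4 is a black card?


P(at least one) = 1 - P(none)
P(none) = (26/52) × (25/51) × (24/50) × (23/49) = 0.055222
P(at least one) = 1 - 0.055222 = 0.9448

P = 0.9448


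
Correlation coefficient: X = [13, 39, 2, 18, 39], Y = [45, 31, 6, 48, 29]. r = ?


Mean X = 22.2000, Mean Y = 31.8000
SD X = 14.661514, SD Y = 14.905033
Cov = 54.240000
r = 54.240000/(14.661514*14.905033) = 0.2482

r = 0.2482


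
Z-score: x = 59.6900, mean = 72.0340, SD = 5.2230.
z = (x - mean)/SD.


z = (59.6900 - 72.0340)/5.2230
= -12.3440/5.2230
= -2.3634

z = -2.3634


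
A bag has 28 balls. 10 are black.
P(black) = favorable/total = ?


P = 10/28 = 0.3571

P = 0.3571


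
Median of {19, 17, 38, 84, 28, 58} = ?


Sorted: 17, 19, 28, 38, 58, 84
n = 6 (even)
Middle values: 28 and 38
Median = (28+38)/2 = 33.0000

Median = 33.0000


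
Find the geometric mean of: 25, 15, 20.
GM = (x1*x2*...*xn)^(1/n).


Product = 25 × 15 × 20 = 7500
GM = 7500^(1/3) = 19.5743

GM = 19.5743


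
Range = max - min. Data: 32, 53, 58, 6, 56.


Max = 58, Min = 6
Range = 58 - 6 = 52

Range = 52


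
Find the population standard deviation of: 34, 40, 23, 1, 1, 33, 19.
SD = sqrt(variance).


Mean = 21.5714
Variance = 211.3878
SD = sqrt(211.3878) = 14.5392

SD = 14.5392


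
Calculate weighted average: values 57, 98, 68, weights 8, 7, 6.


Numerator = 57*8 + 98*7 + 68*6 = 1550
Denominator = 8 + 7 + 6 = 21
WM = 1550/21 = 73.8095

WM = 73.8095


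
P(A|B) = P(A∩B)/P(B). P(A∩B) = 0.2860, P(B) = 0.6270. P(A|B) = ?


P(A|B) = 0.2860/0.6270 = 0.4561

P(A|B) = 0.4561


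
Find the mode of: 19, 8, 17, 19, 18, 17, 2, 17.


Frequencies: 2:1, 8:1, 17:3, 18:1, 19:2
Max frequency = 3
Mode = 17

Mode = 17


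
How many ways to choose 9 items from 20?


C(20,9) = 20!/(9! × 11!)
= 2432902008176640000/(362880 × 39916800)
= 167960

C(20,9) = 167960


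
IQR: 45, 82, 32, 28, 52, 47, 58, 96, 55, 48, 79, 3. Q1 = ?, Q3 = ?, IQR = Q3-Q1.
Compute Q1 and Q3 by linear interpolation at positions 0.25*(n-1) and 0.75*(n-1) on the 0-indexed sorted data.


Sorted: 3, 28, 32, 45, 47, 48, 52, 55, 58, 79, 82, 96
Q1 (25th %ile) = 41.7500
Q3 (75th %ile) = 63.2500
IQR = 63.2500 - 41.7500 = 21.5000

IQR = 21.5000


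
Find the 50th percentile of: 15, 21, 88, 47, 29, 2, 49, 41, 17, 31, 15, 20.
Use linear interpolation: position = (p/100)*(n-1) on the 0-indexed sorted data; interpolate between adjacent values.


Sorted: 2, 15, 15, 17, 20, 21, 29, 31, 41, 47, 49, 88
n = 12
Index = 50/100 * 11 = 5.5000
Lower = data[5] = 21, Upper = data[6] = 29
P50 = 21 + 0.5000*(8) = 25.0000

P50 = 25.0000


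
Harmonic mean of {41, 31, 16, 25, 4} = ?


Sum of reciprocals = 1/41 + 1/31 + 1/16 + 1/25 + 1/4 = 0.409148
HM = 5/0.409148 = 12.2205

HM = 12.2205


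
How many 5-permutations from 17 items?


P(17,5) = 17!/12!
= 355687428096000/479001600
= 742560

P(17,5) = 742560


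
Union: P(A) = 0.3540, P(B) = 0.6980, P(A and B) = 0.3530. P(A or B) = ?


P(A∪B) = 0.3540 + 0.6980 - 0.3530
= 1.0520 - 0.3530
= 0.6990

P(A∪B) = 0.6990


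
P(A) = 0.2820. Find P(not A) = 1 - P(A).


P(not A) = 1 - 0.2820 = 0.7180

P(not A) = 0.7180


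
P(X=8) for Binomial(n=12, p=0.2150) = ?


C(12,8) = 495
p^8 = 4.565703e-06
(1-p)^4 = 0.379733
P = 495 * 4.565703e-06 * 0.379733 = 0.0009

P(X=8) = 0.0009


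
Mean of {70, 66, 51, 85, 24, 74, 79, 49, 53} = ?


Sum = 70 + 66 + 51 + 85 + 24 + 74 + 79 + 49 + 53 = 551
n = 9
Mean = 551/9 = 61.2222

Mean = 61.2222


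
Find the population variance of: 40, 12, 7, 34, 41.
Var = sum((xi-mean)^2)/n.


Mean = 26.8000
Squared deviations: 174.2400, 219.0400, 392.0400, 51.8400, 201.6400
Sum = 1038.8000
Variance = 1038.8000/5 = 207.7600

Variance = 207.7600


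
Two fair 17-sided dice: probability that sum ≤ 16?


Total outcomes = 17×17 = 289
Favorable (sum ≤ 16): 120
P = 120/289 = 0.4152

P = 0.4152


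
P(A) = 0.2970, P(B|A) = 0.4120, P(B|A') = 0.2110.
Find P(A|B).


P(B) = P(B|A)*P(A) + P(B|A')*P(A')
= 0.4120*0.2970 + 0.2110*0.7030
= 0.122364 + 0.148333 = 0.270697
P(A|B) = 0.122364/0.270697 = 0.4520

P(A|B) = 0.4520


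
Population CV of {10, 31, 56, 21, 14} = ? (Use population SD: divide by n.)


Mean = 26.4000
SD = 16.4268
CV = (16.4268/26.4000)*100 = 62.2228%

CV = 62.2228%


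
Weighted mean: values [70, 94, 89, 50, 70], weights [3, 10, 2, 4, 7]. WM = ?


Numerator = 70*3 + 94*10 + 89*2 + 50*4 + 70*7 = 2018
Denominator = 3 + 10 + 2 + 4 + 7 = 26
WM = 2018/26 = 77.6154

WM = 77.6154


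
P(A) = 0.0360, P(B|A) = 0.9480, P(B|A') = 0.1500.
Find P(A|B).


P(B) = P(B|A)*P(A) + P(B|A')*P(A')
= 0.9480*0.0360 + 0.1500*0.9640
= 0.034128 + 0.144600 = 0.178728
P(A|B) = 0.034128/0.178728 = 0.1909

P(A|B) = 0.1909


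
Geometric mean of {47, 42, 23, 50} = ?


Product = 47 × 42 × 23 × 50 = 2270100
GM = 2270100^(1/4) = 38.8160

GM = 38.8160


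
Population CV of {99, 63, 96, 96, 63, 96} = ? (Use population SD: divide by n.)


Mean = 85.5000
SD = 15.9452
CV = (15.9452/85.5000)*100 = 18.6494%

CV = 18.6494%


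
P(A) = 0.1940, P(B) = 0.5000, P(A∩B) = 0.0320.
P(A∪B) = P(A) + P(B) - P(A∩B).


P(A∪B) = 0.1940 + 0.5000 - 0.0320
= 0.6940 - 0.0320
= 0.6620

P(A∪B) = 0.6620


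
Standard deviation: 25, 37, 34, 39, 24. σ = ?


Mean = 31.8000
Variance = 38.1600
SD = sqrt(38.1600) = 6.1774

SD = 6.1774


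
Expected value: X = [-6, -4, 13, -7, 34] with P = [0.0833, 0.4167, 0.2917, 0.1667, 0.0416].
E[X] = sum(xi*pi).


E[X] = -6*0.0833 - 4*0.4167 + 13*0.2917 - 7*0.1667 + 34*0.0416
= -0.4998 - 1.6668 + 3.7921 - 1.1669 + 1.4144
= 1.8730

E[X] = 1.8730


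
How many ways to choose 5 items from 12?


C(12,5) = 12!/(5! × 7!)
= 479001600/(120 × 5040)
= 792

C(12,5) = 792


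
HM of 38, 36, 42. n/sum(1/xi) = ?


Sum of reciprocals = 1/38 + 1/36 + 1/42 = 0.077903
HM = 3/0.077903 = 38.5094

HM = 38.5094


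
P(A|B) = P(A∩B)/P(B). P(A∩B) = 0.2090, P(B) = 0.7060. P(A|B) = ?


P(A|B) = 0.2090/0.7060 = 0.2960

P(A|B) = 0.2960


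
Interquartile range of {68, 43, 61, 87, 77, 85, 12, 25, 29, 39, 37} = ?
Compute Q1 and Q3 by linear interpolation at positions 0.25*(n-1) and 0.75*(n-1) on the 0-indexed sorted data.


Sorted: 12, 25, 29, 37, 39, 43, 61, 68, 77, 85, 87
Q1 (25th %ile) = 33.0000
Q3 (75th %ile) = 72.5000
IQR = 72.5000 - 33.0000 = 39.5000

IQR = 39.5000


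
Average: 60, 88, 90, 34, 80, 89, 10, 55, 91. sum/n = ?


Sum = 60 + 88 + 90 + 34 + 80 + 89 + 10 + 55 + 91 = 597
n = 9
Mean = 597/9 = 66.3333

Mean = 66.3333


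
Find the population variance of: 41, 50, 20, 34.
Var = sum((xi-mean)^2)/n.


Mean = 36.2500
Squared deviations: 22.5625, 189.0625, 264.0625, 5.0625
Sum = 480.7500
Variance = 480.7500/4 = 120.1875

Variance = 120.1875


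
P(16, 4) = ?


P(16,4) = 16!/12!
= 20922789888000/479001600
= 43680

P(16,4) = 43680


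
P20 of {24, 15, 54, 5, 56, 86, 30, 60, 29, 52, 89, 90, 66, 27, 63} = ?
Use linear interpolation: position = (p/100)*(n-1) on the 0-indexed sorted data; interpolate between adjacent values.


Sorted: 5, 15, 24, 27, 29, 30, 52, 54, 56, 60, 63, 66, 86, 89, 90
n = 15
Index = 20/100 * 14 = 2.8000
Lower = data[2] = 24, Upper = data[3] = 27
P20 = 24 + 0.8000*(3) = 26.4000

P20 = 26.4000


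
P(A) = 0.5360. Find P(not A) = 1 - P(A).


P(not A) = 1 - 0.5360 = 0.4640

P(not A) = 0.4640


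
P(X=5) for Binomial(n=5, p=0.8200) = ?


C(5,5) = 1
p^5 = 0.370740
(1-p)^0 = 1.000000
P = 1 * 0.370740 * 1.000000 = 0.3707

P(X=5) = 0.3707


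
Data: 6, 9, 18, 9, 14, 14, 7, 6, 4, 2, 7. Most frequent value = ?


Frequencies: 2:1, 4:1, 6:2, 7:2, 9:2, 14:2, 18:1
Max frequency = 2
Mode = 6, 7, 9, 14

Mode = 6, 7, 9, 14


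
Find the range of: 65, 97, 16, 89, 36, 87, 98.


Max = 98, Min = 16
Range = 98 - 16 = 82

Range = 82


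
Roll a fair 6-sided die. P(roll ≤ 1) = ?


Favorable outcomes (roll ≤ 1): 1
Total outcomes = 6
P = 1/6 = 0.1667

P = 0.1667


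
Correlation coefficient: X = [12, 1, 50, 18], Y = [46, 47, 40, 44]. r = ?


Mean X = 20.2500, Mean Y = 44.2500
SD X = 18.226012, SD Y = 2.680951
Cov = -48.312500
r = -48.312500/(18.226012*2.680951) = -0.9887

r = -0.9887


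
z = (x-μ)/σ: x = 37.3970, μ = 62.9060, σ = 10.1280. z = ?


z = (37.3970 - 62.9060)/10.1280
= -25.5090/10.1280
= -2.5187

z = -2.5187


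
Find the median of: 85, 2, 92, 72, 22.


Sorted: 2, 22, 72, 85, 92
n = 5 (odd)
Middle value = 72

Median = 72


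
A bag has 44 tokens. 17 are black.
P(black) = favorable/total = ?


P = 17/44 = 0.3864

P = 0.3864


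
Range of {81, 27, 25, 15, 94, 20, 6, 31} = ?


Max = 94, Min = 6
Range = 94 - 6 = 88

Range = 88


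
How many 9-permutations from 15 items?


P(15,9) = 15!/6!
= 1307674368000/720
= 1816214400

P(15,9) = 1816214400


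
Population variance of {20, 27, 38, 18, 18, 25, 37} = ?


Mean = 26.1429
Squared deviations: 37.7347, 0.7347, 140.5918, 66.3061, 66.3061, 1.3061, 117.8776
Sum = 430.8571
Variance = 430.8571/7 = 61.5510

Variance = 61.5510


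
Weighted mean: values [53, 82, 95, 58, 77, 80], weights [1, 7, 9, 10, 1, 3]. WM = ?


Numerator = 53*1 + 82*7 + 95*9 + 58*10 + 77*1 + 80*3 = 2379
Denominator = 1 + 7 + 9 + 10 + 1 + 3 = 31
WM = 2379/31 = 76.7419

WM = 76.7419


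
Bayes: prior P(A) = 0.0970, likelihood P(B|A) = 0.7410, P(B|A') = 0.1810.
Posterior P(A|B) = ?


P(B) = P(B|A)*P(A) + P(B|A')*P(A')
= 0.7410*0.0970 + 0.1810*0.9030
= 0.071877 + 0.163443 = 0.235320
P(A|B) = 0.071877/0.235320 = 0.3054

P(A|B) = 0.3054


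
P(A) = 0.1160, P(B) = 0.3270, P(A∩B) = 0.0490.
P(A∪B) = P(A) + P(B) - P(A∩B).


P(A∪B) = 0.1160 + 0.3270 - 0.0490
= 0.4430 - 0.0490
= 0.3940

P(A∪B) = 0.3940


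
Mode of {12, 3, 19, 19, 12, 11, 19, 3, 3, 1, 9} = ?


Frequencies: 1:1, 3:3, 9:1, 11:1, 12:2, 19:3
Max frequency = 3
Mode = 3, 19

Mode = 3, 19


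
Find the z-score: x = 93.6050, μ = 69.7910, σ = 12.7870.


z = (93.6050 - 69.7910)/12.7870
= 23.8140/12.7870
= 1.8624

z = 1.8624


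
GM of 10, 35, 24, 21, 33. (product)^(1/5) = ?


Product = 10 × 35 × 24 × 21 × 33 = 5821200
GM = 5821200^(1/5) = 22.5425

GM = 22.5425


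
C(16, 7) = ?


C(16,7) = 16!/(7! × 9!)
= 20922789888000/(5040 × 362880)
= 11440

C(16,7) = 11440


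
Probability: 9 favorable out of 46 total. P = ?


P = 9/46 = 0.1957

P = 0.1957


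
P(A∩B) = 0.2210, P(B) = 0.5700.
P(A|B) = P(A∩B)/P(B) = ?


P(A|B) = 0.2210/0.5700 = 0.3877

P(A|B) = 0.3877


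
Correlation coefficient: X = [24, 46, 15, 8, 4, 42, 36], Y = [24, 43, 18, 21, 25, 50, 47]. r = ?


Mean X = 25.0000, Mean Y = 32.5714
SD X = 15.501152, SD Y = 12.522633
Cov = 169.142857
r = 169.142857/(15.501152*12.522633) = 0.8714

r = 0.8714


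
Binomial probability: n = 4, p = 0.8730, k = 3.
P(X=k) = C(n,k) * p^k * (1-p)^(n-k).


C(4,3) = 4
p^3 = 0.665339
(1-p)^1 = 0.127000
P = 4 * 0.665339 * 0.127000 = 0.3380

P(X=3) = 0.3380


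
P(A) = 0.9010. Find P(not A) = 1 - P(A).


P(not A) = 1 - 0.9010 = 0.0990

P(not A) = 0.0990


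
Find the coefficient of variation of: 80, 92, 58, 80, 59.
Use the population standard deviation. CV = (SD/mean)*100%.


Mean = 73.8000
SD = 13.2424
CV = (13.2424/73.8000)*100 = 17.9436%

CV = 17.9436%


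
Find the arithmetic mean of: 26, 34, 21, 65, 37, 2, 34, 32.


Sum = 26 + 34 + 21 + 65 + 37 + 2 + 34 + 32 = 251
n = 8
Mean = 251/8 = 31.3750

Mean = 31.3750


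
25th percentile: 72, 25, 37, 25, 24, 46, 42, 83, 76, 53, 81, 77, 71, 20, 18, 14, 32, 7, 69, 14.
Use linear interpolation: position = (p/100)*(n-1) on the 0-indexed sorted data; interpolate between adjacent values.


Sorted: 7, 14, 14, 18, 20, 24, 25, 25, 32, 37, 42, 46, 53, 69, 71, 72, 76, 77, 81, 83
n = 20
Index = 25/100 * 19 = 4.7500
Lower = data[4] = 20, Upper = data[5] = 24
P25 = 20 + 0.7500*(4) = 23.0000

P25 = 23.0000


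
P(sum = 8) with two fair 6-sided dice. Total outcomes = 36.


Total outcomes = 6×6 = 36
Favorable (sum = 8): 5
P = 5/36 = 0.1389

P = 0.1389


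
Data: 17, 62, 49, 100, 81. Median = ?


Sorted: 17, 49, 62, 81, 100
n = 5 (odd)
Middle value = 62

Median = 62


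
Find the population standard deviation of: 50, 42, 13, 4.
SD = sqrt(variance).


Mean = 27.2500
Variance = 369.6875
SD = sqrt(369.6875) = 19.2273

SD = 19.2273


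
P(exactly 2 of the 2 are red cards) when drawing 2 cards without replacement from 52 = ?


Hypergeometric: P(X=2) = C(26,2)·C(26,0) / C(52,2)
= 325 × 1 / 1326
= 325/1326 = 0.2451

P = 0.2451


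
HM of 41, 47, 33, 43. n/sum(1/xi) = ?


Sum of reciprocals = 1/41 + 1/47 + 1/33 + 1/43 = 0.099226
HM = 4/0.099226 = 40.3121

HM = 40.3121


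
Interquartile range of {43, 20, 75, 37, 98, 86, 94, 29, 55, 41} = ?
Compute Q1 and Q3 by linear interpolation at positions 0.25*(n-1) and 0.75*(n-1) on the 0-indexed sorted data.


Sorted: 20, 29, 37, 41, 43, 55, 75, 86, 94, 98
Q1 (25th %ile) = 38.0000
Q3 (75th %ile) = 83.2500
IQR = 83.2500 - 38.0000 = 45.2500

IQR = 45.2500


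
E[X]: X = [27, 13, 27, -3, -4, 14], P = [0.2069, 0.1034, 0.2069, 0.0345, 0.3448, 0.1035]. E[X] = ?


E[X] = 27*0.2069 + 13*0.1034 + 27*0.2069 - 3*0.0345 - 4*0.3448 + 14*0.1035
= 5.5863 + 1.3442 + 5.5863 - 0.1035 - 1.3792 + 1.4490
= 12.4831

E[X] = 12.4831


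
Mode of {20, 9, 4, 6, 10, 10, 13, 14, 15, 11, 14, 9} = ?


Frequencies: 4:1, 6:1, 9:2, 10:2, 11:1, 13:1, 14:2, 15:1, 20:1
Max frequency = 2
Mode = 9, 10, 14

Mode = 9, 10, 14


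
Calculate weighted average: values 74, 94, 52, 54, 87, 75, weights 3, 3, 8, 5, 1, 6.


Numerator = 74*3 + 94*3 + 52*8 + 54*5 + 87*1 + 75*6 = 1727
Denominator = 3 + 3 + 8 + 5 + 1 + 6 = 26
WM = 1727/26 = 66.4231

WM = 66.4231


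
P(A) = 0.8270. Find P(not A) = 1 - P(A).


P(not A) = 1 - 0.8270 = 0.1730

P(not A) = 0.1730


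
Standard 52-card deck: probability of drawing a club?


13 clubs in 52 cards
P = 13/52 = 0.2500

P = 0.2500


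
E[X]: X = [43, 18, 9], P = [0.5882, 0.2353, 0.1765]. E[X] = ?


E[X] = 43*0.5882 + 18*0.2353 + 9*0.1765
= 25.2926 + 4.2354 + 1.5885
= 31.1165

E[X] = 31.1165


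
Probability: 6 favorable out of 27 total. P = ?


P = 6/27 = 0.2222

P = 0.2222


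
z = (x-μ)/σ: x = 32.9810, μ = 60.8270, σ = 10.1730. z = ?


z = (32.9810 - 60.8270)/10.1730
= -27.8460/10.1730
= -2.7372

z = -2.7372


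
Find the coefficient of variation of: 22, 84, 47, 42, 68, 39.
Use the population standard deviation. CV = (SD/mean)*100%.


Mean = 50.3333
SD = 20.2375
CV = (20.2375/50.3333)*100 = 40.2069%

CV = 40.2069%


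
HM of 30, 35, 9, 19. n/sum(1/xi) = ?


Sum of reciprocals = 1/30 + 1/35 + 1/9 + 1/19 = 0.225647
HM = 4/0.225647 = 17.7268

HM = 17.7268


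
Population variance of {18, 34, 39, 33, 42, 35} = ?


Mean = 33.5000
Squared deviations: 240.2500, 0.2500, 30.2500, 0.2500, 72.2500, 2.2500
Sum = 345.5000
Variance = 345.5000/6 = 57.5833

Variance = 57.5833


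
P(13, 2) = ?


P(13,2) = 13!/11!
= 6227020800/39916800
= 156

P(13,2) = 156


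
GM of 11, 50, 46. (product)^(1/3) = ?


Product = 11 × 50 × 46 = 25300
GM = 25300^(1/3) = 29.3567

GM = 29.3567


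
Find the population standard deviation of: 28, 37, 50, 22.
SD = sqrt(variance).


Mean = 34.2500
Variance = 111.1875
SD = sqrt(111.1875) = 10.5445

SD = 10.5445


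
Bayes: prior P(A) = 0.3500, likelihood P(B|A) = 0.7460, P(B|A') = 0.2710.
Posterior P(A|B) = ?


P(B) = P(B|A)*P(A) + P(B|A')*P(A')
= 0.7460*0.3500 + 0.2710*0.6500
= 0.261100 + 0.176150 = 0.437250
P(A|B) = 0.261100/0.437250 = 0.5971

P(A|B) = 0.5971


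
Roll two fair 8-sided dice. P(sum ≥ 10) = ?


Total outcomes = 8×8 = 64
Favorable (sum ≥ 10): 28
P = 28/64 = 0.4375

P = 0.4375


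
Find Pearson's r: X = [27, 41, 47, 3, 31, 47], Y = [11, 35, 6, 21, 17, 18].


Mean X = 32.6667, Mean Y = 18.0000
SD X = 15.249772, SD Y = 9.055385
Cov = -13.000000
r = -13.000000/(15.249772*9.055385) = -0.0941

r = -0.0941


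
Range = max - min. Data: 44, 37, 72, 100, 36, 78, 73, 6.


Max = 100, Min = 6
Range = 100 - 6 = 94

Range = 94


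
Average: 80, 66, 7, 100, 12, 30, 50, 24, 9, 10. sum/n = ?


Sum = 80 + 66 + 7 + 100 + 12 + 30 + 50 + 24 + 9 + 10 = 388
n = 10
Mean = 388/10 = 38.8000

Mean = 38.8000


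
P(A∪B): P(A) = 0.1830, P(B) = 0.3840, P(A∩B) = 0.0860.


P(A∪B) = 0.1830 + 0.3840 - 0.0860
= 0.5670 - 0.0860
= 0.4810

P(A∪B) = 0.4810


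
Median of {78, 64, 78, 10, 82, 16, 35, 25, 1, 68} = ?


Sorted: 1, 10, 16, 25, 35, 64, 68, 78, 78, 82
n = 10 (even)
Middle values: 35 and 64
Median = (35+64)/2 = 49.5000

Median = 49.5000


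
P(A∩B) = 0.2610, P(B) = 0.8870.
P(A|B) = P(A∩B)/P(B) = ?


P(A|B) = 0.2610/0.8870 = 0.2943

P(A|B) = 0.2943


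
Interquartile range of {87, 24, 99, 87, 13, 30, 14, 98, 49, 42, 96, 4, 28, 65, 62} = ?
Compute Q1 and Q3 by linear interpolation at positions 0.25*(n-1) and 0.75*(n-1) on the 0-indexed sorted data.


Sorted: 4, 13, 14, 24, 28, 30, 42, 49, 62, 65, 87, 87, 96, 98, 99
Q1 (25th %ile) = 26.0000
Q3 (75th %ile) = 87.0000
IQR = 87.0000 - 26.0000 = 61.0000

IQR = 61.0000


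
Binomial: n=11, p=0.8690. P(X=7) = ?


C(11,7) = 330
p^7 = 0.374230
(1-p)^4 = 0.000294
P = 330 * 0.374230 * 0.000294 = 0.0364

P(X=7) = 0.0364


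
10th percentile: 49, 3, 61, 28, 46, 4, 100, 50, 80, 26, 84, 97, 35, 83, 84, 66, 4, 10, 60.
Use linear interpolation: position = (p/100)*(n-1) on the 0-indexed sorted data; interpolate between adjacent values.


Sorted: 3, 4, 4, 10, 26, 28, 35, 46, 49, 50, 60, 61, 66, 80, 83, 84, 84, 97, 100
n = 19
Index = 10/100 * 18 = 1.8000
Lower = data[1] = 4, Upper = data[2] = 4
P10 = 4 + 0.8000*(0) = 4.0000

P10 = 4.0000


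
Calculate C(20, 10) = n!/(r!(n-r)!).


C(20,10) = 20!/(10! × 10!)
= 2432902008176640000/(3628800 × 3628800)
= 184756

C(20,10) = 184756


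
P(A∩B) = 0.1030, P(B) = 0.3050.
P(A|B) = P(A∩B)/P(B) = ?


P(A|B) = 0.1030/0.3050 = 0.3377

P(A|B) = 0.3377


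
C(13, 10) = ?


C(13,10) = 13!/(10! × 3!)
= 6227020800/(3628800 × 6)
= 286

C(13,10) = 286


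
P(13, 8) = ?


P(13,8) = 13!/5!
= 6227020800/120
= 51891840

P(13,8) = 51891840


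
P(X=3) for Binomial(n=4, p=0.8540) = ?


C(4,3) = 4
p^3 = 0.622836
(1-p)^1 = 0.146000
P = 4 * 0.622836 * 0.146000 = 0.3637

P(X=3) = 0.3637


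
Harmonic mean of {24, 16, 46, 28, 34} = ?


Sum of reciprocals = 1/24 + 1/16 + 1/46 + 1/28 + 1/34 = 0.191032
HM = 5/0.191032 = 26.1736

HM = 26.1736


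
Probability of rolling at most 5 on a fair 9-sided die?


Favorable outcomes (roll ≤ 5): 5
Total outcomes = 9
P = 5/9 = 0.5556

P = 0.5556


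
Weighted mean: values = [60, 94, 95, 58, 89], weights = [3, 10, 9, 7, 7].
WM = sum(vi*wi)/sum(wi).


Numerator = 60*3 + 94*10 + 95*9 + 58*7 + 89*7 = 3004
Denominator = 3 + 10 + 9 + 7 + 7 = 36
WM = 3004/36 = 83.4444

WM = 83.4444


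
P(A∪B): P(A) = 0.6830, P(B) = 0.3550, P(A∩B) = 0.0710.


P(A∪B) = 0.6830 + 0.3550 - 0.0710
= 1.0380 - 0.0710
= 0.9670

P(A∪B) = 0.9670


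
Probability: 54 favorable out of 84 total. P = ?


P = 54/84 = 0.6429

P = 0.6429


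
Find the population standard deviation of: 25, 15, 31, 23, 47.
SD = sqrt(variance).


Mean = 28.2000
Variance = 114.5600
SD = sqrt(114.5600) = 10.7033

SD = 10.7033


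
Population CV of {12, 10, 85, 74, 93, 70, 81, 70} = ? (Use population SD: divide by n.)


Mean = 61.8750
SD = 30.2632
CV = (30.2632/61.8750)*100 = 48.9102%

CV = 48.9102%


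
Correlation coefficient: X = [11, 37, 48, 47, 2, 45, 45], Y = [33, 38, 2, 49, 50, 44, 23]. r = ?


Mean X = 33.5714, Mean Y = 34.1429
SD X = 17.597542, SD Y = 15.779087
Cov = -105.795918
r = -105.795918/(17.597542*15.779087) = -0.3810

r = -0.3810


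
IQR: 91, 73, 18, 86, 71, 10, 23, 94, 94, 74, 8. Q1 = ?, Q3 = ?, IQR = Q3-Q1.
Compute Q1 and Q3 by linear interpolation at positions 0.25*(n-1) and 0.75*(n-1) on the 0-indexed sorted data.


Sorted: 8, 10, 18, 23, 71, 73, 74, 86, 91, 94, 94
Q1 (25th %ile) = 20.5000
Q3 (75th %ile) = 88.5000
IQR = 88.5000 - 20.5000 = 68.0000

IQR = 68.0000


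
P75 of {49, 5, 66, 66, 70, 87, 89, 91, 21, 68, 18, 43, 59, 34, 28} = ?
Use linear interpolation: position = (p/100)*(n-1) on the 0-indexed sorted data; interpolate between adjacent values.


Sorted: 5, 18, 21, 28, 34, 43, 49, 59, 66, 66, 68, 70, 87, 89, 91
n = 15
Index = 75/100 * 14 = 10.5000
Lower = data[10] = 68, Upper = data[11] = 70
P75 = 68 + 0.5000*(2) = 69.0000

P75 = 69.0000


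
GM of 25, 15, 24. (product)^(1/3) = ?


Product = 25 × 15 × 24 = 9000
GM = 9000^(1/3) = 20.8008

GM = 20.8008


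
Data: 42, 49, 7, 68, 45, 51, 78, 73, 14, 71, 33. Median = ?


Sorted: 7, 14, 33, 42, 45, 49, 51, 68, 71, 73, 78
n = 11 (odd)
Middle value = 49

Median = 49


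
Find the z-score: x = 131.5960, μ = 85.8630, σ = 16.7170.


z = (131.5960 - 85.8630)/16.7170
= 45.7330/16.7170
= 2.7357

z = 2.7357


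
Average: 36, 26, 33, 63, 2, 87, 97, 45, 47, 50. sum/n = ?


Sum = 36 + 26 + 33 + 63 + 2 + 87 + 97 + 45 + 47 + 50 = 486
n = 10
Mean = 486/10 = 48.6000

Mean = 48.6000


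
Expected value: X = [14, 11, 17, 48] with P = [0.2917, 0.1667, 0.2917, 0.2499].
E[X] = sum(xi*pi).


E[X] = 14*0.2917 + 11*0.1667 + 17*0.2917 + 48*0.2499
= 4.0838 + 1.8337 + 4.9589 + 11.9952
= 22.8716

E[X] = 22.8716


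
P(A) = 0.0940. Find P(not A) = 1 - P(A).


P(not A) = 1 - 0.0940 = 0.9060

P(not A) = 0.9060


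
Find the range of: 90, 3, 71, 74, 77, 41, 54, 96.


Max = 96, Min = 3
Range = 96 - 3 = 93

Range = 93


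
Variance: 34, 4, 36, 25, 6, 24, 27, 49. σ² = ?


Mean = 25.6250
Squared deviations: 70.1406, 467.6406, 107.6406, 0.3906, 385.1406, 2.6406, 1.8906, 546.3906
Sum = 1581.8750
Variance = 1581.8750/8 = 197.7344

Variance = 197.7344


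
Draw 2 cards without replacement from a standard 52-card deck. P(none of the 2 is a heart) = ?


P(no hearts) = (39/52) × (38/51)
= 0.5588

P = 0.5588


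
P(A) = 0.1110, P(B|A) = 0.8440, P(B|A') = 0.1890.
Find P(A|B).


P(B) = P(B|A)*P(A) + P(B|A')*P(A')
= 0.8440*0.1110 + 0.1890*0.8890
= 0.093684 + 0.168021 = 0.261705
P(A|B) = 0.093684/0.261705 = 0.3580

P(A|B) = 0.3580


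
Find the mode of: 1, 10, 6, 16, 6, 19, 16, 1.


Frequencies: 1:2, 6:2, 10:1, 16:2, 19:1
Max frequency = 2
Mode = 1, 6, 16

Mode = 1, 6, 16


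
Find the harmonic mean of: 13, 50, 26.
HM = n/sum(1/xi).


Sum of reciprocals = 1/13 + 1/50 + 1/26 = 0.135385
HM = 3/0.135385 = 22.1591

HM = 22.1591


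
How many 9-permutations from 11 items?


P(11,9) = 11!/2!
= 39916800/2
= 19958400

P(11,9) = 19958400


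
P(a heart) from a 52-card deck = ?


13 hearts in 52 cards
P = 13/52 = 0.2500

P = 0.2500


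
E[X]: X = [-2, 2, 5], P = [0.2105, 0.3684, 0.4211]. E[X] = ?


E[X] = -2*0.2105 + 2*0.3684 + 5*0.4211
= -0.4210 + 0.7368 + 2.1055
= 2.4213

E[X] = 2.4213


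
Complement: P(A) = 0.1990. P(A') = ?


P(not A) = 1 - 0.1990 = 0.8010

P(not A) = 0.8010


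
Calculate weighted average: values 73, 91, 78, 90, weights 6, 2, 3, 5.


Numerator = 73*6 + 91*2 + 78*3 + 90*5 = 1304
Denominator = 6 + 2 + 3 + 5 = 16
WM = 1304/16 = 81.5000

WM = 81.5000


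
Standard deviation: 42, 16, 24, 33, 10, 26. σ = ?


Mean = 25.1667
Variance = 110.1389
SD = sqrt(110.1389) = 10.4947

SD = 10.4947


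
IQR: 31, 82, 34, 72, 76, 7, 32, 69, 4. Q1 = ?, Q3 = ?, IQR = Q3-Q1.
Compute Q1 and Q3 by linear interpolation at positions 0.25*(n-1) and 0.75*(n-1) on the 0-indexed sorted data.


Sorted: 4, 7, 31, 32, 34, 69, 72, 76, 82
Q1 (25th %ile) = 31.0000
Q3 (75th %ile) = 72.0000
IQR = 72.0000 - 31.0000 = 41.0000

IQR = 41.0000


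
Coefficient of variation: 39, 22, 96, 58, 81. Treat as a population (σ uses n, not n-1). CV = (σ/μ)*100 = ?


Mean = 59.2000
SD = 26.9177
CV = (26.9177/59.2000)*100 = 45.4690%

CV = 45.4690%


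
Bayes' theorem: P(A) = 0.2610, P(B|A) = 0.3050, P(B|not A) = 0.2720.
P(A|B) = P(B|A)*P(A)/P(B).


P(B) = P(B|A)*P(A) + P(B|A')*P(A')
= 0.3050*0.2610 + 0.2720*0.7390
= 0.079605 + 0.201008 = 0.280613
P(A|B) = 0.079605/0.280613 = 0.2837

P(A|B) = 0.2837


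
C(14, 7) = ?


C(14,7) = 14!/(7! × 7!)
= 87178291200/(5040 × 5040)
= 3432

C(14,7) = 3432


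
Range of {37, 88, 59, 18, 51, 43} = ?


Max = 88, Min = 18
Range = 88 - 18 = 70

Range = 70


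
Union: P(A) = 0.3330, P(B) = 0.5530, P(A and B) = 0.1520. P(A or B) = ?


P(A∪B) = 0.3330 + 0.5530 - 0.1520
= 0.8860 - 0.1520
= 0.7340

P(A∪B) = 0.7340


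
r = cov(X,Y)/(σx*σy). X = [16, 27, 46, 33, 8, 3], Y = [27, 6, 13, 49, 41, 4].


Mean X = 22.1667, Mean Y = 23.3333
SD X = 14.803340, SD Y = 17.152907
Cov = 7.611111
r = 7.611111/(14.803340*17.152907) = 0.0300

r = 0.0300


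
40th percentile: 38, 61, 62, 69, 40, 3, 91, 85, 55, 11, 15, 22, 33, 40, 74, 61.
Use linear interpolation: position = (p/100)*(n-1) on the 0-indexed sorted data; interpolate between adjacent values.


Sorted: 3, 11, 15, 22, 33, 38, 40, 40, 55, 61, 61, 62, 69, 74, 85, 91
n = 16
Index = 40/100 * 15 = 6.0000
Lower = data[6] = 40, Upper = data[7] = 40
P40 = 40 + 0*(0) = 40.0000

P40 = 40.0000


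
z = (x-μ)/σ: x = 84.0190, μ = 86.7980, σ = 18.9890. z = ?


z = (84.0190 - 86.7980)/18.9890
= -2.7790/18.9890
= -0.1463

z = -0.1463


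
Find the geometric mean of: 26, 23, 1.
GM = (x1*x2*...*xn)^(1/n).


Product = 26 × 23 × 1 = 598
GM = 598^(1/3) = 8.4249

GM = 8.4249


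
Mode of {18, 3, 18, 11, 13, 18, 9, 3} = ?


Frequencies: 3:2, 9:1, 11:1, 13:1, 18:3
Max frequency = 3
Mode = 18

Mode = 18


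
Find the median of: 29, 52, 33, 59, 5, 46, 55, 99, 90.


Sorted: 5, 29, 33, 46, 52, 55, 59, 90, 99
n = 9 (odd)
Middle value = 52

Median = 52


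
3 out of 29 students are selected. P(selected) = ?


P = 3/29 = 0.1034

P = 0.1034


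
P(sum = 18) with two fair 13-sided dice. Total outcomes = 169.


Total outcomes = 13×13 = 169
Favorable (sum = 18): 9
P = 9/169 = 0.0533

P = 0.0533


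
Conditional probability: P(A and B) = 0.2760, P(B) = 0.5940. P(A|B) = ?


P(A|B) = 0.2760/0.5940 = 0.4646

P(A|B) = 0.4646


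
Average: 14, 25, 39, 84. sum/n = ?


Sum = 14 + 25 + 39 + 84 = 162
n = 4
Mean = 162/4 = 40.5000

Mean = 40.5000


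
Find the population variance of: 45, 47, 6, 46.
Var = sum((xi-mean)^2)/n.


Mean = 36.0000
Squared deviations: 81.0000, 121.0000, 900.0000, 100.0000
Sum = 1202.0000
Variance = 1202.0000/4 = 300.5000

Variance = 300.5000


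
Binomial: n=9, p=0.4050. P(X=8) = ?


C(9,8) = 9
p^8 = 0.000724
(1-p)^1 = 0.595000
P = 9 * 0.000724 * 0.595000 = 0.0039

P(X=8) = 0.0039


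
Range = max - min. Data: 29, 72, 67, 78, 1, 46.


Max = 78, Min = 1
Range = 78 - 1 = 77

Range = 77


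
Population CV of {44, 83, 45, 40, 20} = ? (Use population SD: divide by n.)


Mean = 46.4000
SD = 20.4216
CV = (20.4216/46.4000)*100 = 44.0120%

CV = 44.0120%


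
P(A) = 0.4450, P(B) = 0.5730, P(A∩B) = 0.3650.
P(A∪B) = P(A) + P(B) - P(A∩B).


P(A∪B) = 0.4450 + 0.5730 - 0.3650
= 1.0180 - 0.3650
= 0.6530

P(A∪B) = 0.6530


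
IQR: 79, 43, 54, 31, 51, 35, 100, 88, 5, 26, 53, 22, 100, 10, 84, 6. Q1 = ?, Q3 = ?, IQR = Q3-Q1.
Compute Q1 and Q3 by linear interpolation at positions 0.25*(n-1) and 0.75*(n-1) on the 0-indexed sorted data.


Sorted: 5, 6, 10, 22, 26, 31, 35, 43, 51, 53, 54, 79, 84, 88, 100, 100
Q1 (25th %ile) = 25.0000
Q3 (75th %ile) = 80.2500
IQR = 80.2500 - 25.0000 = 55.2500

IQR = 55.2500


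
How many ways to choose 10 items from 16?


C(16,10) = 16!/(10! × 6!)
= 20922789888000/(3628800 × 720)
= 8008

C(16,10) = 8008


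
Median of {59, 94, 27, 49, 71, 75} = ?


Sorted: 27, 49, 59, 71, 75, 94
n = 6 (even)
Middle values: 59 and 71
Median = (59+71)/2 = 65.0000

Median = 65.0000


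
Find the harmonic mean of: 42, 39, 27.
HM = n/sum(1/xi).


Sum of reciprocals = 1/42 + 1/39 + 1/27 = 0.086488
HM = 3/0.086488 = 34.6871

HM = 34.6871


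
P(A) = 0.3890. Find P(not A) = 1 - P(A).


P(not A) = 1 - 0.3890 = 0.6110

P(not A) = 0.6110


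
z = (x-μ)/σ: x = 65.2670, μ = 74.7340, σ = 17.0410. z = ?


z = (65.2670 - 74.7340)/17.0410
= -9.4670/17.0410
= -0.5555

z = -0.5555


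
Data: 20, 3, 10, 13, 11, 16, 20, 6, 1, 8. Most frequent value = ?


Frequencies: 1:1, 3:1, 6:1, 8:1, 10:1, 11:1, 13:1, 16:1, 20:2
Max frequency = 2
Mode = 20

Mode = 20


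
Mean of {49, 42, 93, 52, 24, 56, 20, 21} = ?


Sum = 49 + 42 + 93 + 52 + 24 + 56 + 20 + 21 = 357
n = 8
Mean = 357/8 = 44.6250

Mean = 44.6250


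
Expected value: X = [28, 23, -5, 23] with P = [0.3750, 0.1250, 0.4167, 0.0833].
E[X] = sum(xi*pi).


E[X] = 28*0.3750 + 23*0.1250 - 5*0.4167 + 23*0.0833
= 10.5000 + 2.8750 - 2.0835 + 1.9159
= 13.2074

E[X] = 13.2074


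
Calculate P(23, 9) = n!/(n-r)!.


P(23,9) = 23!/14!
= 25852016738884976640000/87178291200
= 296541907200

P(23,9) = 296541907200


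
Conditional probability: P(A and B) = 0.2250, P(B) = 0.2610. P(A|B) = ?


P(A|B) = 0.2250/0.2610 = 0.8621

P(A|B) = 0.8621


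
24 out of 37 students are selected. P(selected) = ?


P = 24/37 = 0.6486

P = 0.6486


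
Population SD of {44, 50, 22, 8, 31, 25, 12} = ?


Mean = 27.4286
Variance = 206.8163
SD = sqrt(206.8163) = 14.3811

SD = 14.3811


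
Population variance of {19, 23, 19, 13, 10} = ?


Mean = 16.8000
Squared deviations: 4.8400, 38.4400, 4.8400, 14.4400, 46.2400
Sum = 108.8000
Variance = 108.8000/5 = 21.7600

Variance = 21.7600


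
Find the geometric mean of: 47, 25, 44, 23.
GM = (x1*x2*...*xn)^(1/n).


Product = 47 × 25 × 44 × 23 = 1189100
GM = 1189100^(1/4) = 33.0221

GM = 33.0221


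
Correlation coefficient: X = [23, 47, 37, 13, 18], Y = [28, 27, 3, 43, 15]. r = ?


Mean X = 27.6000, Mean Y = 23.2000
SD X = 12.579348, SD Y = 13.452137
Cov = -69.720000
r = -69.720000/(12.579348*13.452137) = -0.4120

r = -0.4120


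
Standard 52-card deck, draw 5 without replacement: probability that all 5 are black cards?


P(all black cards) = (26/52) × (25/51) × (24/50) × (23/49) × (22/48)
= 0.0253

P = 0.0253


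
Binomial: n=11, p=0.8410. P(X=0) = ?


C(11,0) = 1
p^0 = 1.000000
(1-p)^11 = 1.641982e-09
P = 1 * 1.000000 * 1.641982e-09 = 1.6420e-09

P(X=0) = 1.6420e-09


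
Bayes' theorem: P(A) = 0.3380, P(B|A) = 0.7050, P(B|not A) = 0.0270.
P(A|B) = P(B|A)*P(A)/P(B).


P(B) = P(B|A)*P(A) + P(B|A')*P(A')
= 0.7050*0.3380 + 0.0270*0.6620
= 0.238290 + 0.017874 = 0.256164
P(A|B) = 0.238290/0.256164 = 0.9302

P(A|B) = 0.9302


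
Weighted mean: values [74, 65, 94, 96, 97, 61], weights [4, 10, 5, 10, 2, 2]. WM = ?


Numerator = 74*4 + 65*10 + 94*5 + 96*10 + 97*2 + 61*2 = 2692
Denominator = 4 + 10 + 5 + 10 + 2 + 2 = 33
WM = 2692/33 = 81.5758

WM = 81.5758
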